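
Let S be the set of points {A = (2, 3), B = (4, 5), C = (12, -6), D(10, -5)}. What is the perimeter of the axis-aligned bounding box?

Width = max x − min x = 12 − 2 = 10.
Height = max y − min y = 5 − (-6) = 11.
Perimeter = 2(10 + 11) = 42.

42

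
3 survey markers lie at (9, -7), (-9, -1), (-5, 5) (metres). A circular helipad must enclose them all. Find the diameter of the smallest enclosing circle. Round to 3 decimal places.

19.113

Call the three points A, B, C in the order given.
Side lengths²: AB² = 360, AC² = 340, BC² = 52.
Since AB² = 360 < 340 + 52 = 392, the triangle is acute, so the smallest enclosing circle is the circumcircle.
Circumcentre = (4/11, -32/11), r² = 11050/121.
Diameter = 2r = 2√(11050/121) ≈ 19.113.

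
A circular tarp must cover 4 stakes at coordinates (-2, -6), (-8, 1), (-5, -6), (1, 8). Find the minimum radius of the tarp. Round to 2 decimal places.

A smallest enclosing disk is always determined by at most three of the input points on its boundary.
The farthest pair is (-5, -6)–(1, 8) with squared distance 232. The circle on this segment as diameter has centre (-2, 1) and r² = 232/4 = 58.
Check (-2, -6): distance² to centre = 49 ≤ 58, so it lies inside.
All remaining points lie in this disk, and no smaller disk contains both endpoints, so this is the minimum enclosing circle.
r = √58 ≈ 7.62.

7.62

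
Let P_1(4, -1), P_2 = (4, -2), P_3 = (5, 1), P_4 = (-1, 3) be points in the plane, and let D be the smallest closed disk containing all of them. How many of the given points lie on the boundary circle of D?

By Welzl's lemma the MEC is supported by two points (diametrically opposite) or three points (on a circumcircle).
The farthest pair is P_2–P_4 with squared distance 50. The circle on this segment as diameter has centre (1.5, 0.5) and r² = 50/4 = 12.5.
Check P_1: distance² to centre = 8.5 ≤ 12.5, so it lies inside.
All remaining points lie in this disk, and no smaller disk contains both endpoints, so this is the minimum enclosing circle.
The points at distance exactly r from the centre are P_2, P_3, P_4 — 3 points.

3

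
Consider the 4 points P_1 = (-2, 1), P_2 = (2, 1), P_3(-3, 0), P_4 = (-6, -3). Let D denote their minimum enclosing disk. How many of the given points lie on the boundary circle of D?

The farthest pair is P_2–P_4 with squared distance 80. The circle on this segment as diameter has centre (-2, -1) and r² = 80/4 = 20.
Check P_1: distance² to centre = 4 ≤ 20, so it lies inside.
All remaining points lie in this disk, and no smaller disk contains both endpoints, so this is the minimum enclosing circle.
The points at distance exactly r from the centre are P_2, P_4 — 2 points.

2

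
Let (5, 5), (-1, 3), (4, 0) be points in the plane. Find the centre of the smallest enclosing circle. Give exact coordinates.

Call the three points A, B, C in the order given.
Side lengths²: AB² = 40, AC² = 26, BC² = 34.
Since AB² = 40 < 34 + 26 = 60, the triangle is acute, so the smallest enclosing circle is the circumcircle.
Circumcentre = (33/14, 41/14), r² = 1105/98.
Centre = (33/14, 41/14).

(33/14, 41/14)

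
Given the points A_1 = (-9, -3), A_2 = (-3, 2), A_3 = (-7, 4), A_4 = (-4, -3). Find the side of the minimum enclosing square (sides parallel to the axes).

The bounding box has width 6 and height 7.
An axis-aligned square enclosing the set must have side ≥ max(width, height).
So the minimum side is max(6, 7) = 7.

7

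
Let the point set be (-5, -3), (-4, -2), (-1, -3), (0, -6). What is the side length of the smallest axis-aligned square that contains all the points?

The bounding box has width 5 and height 4.
An axis-aligned square enclosing the set must have side ≥ max(width, height).
So the minimum side is max(5, 4) = 5.

5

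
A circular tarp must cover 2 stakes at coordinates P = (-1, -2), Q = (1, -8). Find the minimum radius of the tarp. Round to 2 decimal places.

The smallest circle enclosing two points has them as diameter endpoints.
Centre = midpoint = (0, -5); r² = |PQ|²/4 = 40/4 = 10.
r = √10 ≈ 3.16.

3.16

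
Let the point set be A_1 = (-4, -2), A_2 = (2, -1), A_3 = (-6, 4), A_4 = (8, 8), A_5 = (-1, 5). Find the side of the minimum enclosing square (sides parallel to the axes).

14

The bounding box has width 14 and height 10.
An axis-aligned square enclosing the set must have side ≥ max(width, height).
So the minimum side is max(14, 10) = 14.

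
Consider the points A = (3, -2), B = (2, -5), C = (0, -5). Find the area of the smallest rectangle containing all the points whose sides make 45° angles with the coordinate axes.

In coordinates u = x + y, v = x − y the rectangle is axis-aligned; the map (x,y)→(u,v) scales areas by 2.
u-values: 1, -3, -5; range = 1 − (-5) = 6.
v-values: 5, 7, 5; range = 7 − 5 = 2.
Area = (6 × 2) / 2 = 6.

6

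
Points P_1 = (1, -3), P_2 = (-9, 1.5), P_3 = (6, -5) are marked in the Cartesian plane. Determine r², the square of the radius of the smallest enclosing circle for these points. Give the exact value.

Side lengths²: P_1P_2² = 120.25, P_1P_3² = 29, P_2P_3² = 267.25.
Since P_2P_3² = 267.25 ≥ 120.25 + 29 = 149.25, the angle opposite P_2P_3 is not acute, so the smallest enclosing circle has P_2P_3 as diameter.
Centre = midpoint of P_2P_3 = (-1.5, -1.75), r² = 267.25/4 = 66.8125.

66.8125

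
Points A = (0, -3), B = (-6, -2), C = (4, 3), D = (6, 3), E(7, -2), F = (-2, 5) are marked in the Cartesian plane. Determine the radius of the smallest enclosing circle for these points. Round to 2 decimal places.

By Welzl's lemma the MEC is supported by two points (diametrically opposite) or three points (on a circumcircle).
The minimum enclosing circle is determined by three boundary points: B, D, E.
Their circumcentre is (0.5, -0.7) with r² = 43.94.
The farthest remaining point F is at distance² 38.74 ≤ 43.94.
r = √(43.94) ≈ 6.63.

6.63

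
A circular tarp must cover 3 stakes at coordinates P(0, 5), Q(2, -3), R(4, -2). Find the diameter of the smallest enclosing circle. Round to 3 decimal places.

Side lengths²: PQ² = 68, PR² = 65, QR² = 5.
Since PQ² = 68 < 65 + 5 = 70, the triangle is acute, so the smallest enclosing circle is the circumcircle.
Circumcentre = (11/9, 19/18), r² = 5525/324.
Diameter = 2r = 2√(5525/324) ≈ 8.259.

8.259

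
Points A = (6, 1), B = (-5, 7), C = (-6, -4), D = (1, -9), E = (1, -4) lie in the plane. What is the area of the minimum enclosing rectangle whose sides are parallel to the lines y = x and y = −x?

187

In coordinates u = x + y, v = x − y the rectangle is axis-aligned; the map (x,y)→(u,v) scales areas by 2.
u-values: 7, 2, -10, -8, -3; range = 7 − (-10) = 17.
v-values: 5, -12, -2, 10, 5; range = 10 − (-12) = 22.
Area = (17 × 22) / 2 = 187.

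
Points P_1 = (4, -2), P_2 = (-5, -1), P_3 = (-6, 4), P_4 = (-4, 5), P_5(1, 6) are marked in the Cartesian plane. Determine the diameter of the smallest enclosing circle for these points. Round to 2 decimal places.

11.66

The farthest pair is P_1–P_3 with squared distance 136. The circle on this segment as diameter has centre (-1, 1) and r² = 136/4 = 34.
Check P_2: distance² to centre = 20 ≤ 34, so it lies inside.
All remaining points lie in this disk, and no smaller disk contains both endpoints, so this is the minimum enclosing circle.
Diameter = 2r = 2√34 ≈ 11.66.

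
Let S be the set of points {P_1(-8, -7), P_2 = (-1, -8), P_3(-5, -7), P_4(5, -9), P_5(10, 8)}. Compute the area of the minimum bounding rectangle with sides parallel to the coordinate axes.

306

x ranges over [-8, 10], width 18.
y ranges over [-9, 8], height 17.
Area = 18 × 17 = 306.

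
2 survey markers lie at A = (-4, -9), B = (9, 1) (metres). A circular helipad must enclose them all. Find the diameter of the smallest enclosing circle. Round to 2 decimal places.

16.40

The smallest circle enclosing two points has them as diameter endpoints.
Centre = midpoint = (2.5, -4); r² = |AB|²/4 = 269/4 = 67.25.
Diameter = 2r = 2√(67.25) ≈ 16.40.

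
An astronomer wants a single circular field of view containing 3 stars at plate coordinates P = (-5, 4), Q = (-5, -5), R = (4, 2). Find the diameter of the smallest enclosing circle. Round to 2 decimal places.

Side lengths²: PQ² = 81, PR² = 85, QR² = 130.
Since QR² = 130 < 85 + 81 = 166, the triangle is acute, so the smallest enclosing circle is the circumcircle.
Circumcentre = (-23/18, -0.5), r² = 5525/162.
Diameter = 2r = 2√(5525/162) ≈ 11.68.

11.68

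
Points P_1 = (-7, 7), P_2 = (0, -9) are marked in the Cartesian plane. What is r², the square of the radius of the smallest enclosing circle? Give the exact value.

76.25

The smallest circle enclosing two points has them as diameter endpoints.
Centre = midpoint = (-3.5, -1); r² = |P_1P_2|²/4 = 305/4 = 76.25.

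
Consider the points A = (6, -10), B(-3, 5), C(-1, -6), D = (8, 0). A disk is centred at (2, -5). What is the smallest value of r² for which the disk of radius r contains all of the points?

The required radius is the distance from (2, -5) to the farthest point.
Squared distances: 41, 125, 10, 61.
Maximum is 125, attained at B.

125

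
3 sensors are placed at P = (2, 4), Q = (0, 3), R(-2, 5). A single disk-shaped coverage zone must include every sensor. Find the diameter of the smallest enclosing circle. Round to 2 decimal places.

Side lengths²: PQ² = 5, PR² = 17, QR² = 8.
Since PR² = 17 ≥ 8 + 5 = 13, the angle opposite PR is not acute, so the smallest enclosing circle has PR as diameter.
Centre = midpoint of PR = (0, 4.5), r² = 17/4 = 4.25.
Diameter = 2r = 2√(4.25) ≈ 4.12.

4.12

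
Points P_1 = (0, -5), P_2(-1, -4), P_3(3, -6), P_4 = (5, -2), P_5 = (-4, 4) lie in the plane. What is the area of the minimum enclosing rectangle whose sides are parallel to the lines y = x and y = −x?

In coordinates u = x + y, v = x − y the rectangle is axis-aligned; the map (x,y)→(u,v) scales areas by 2.
u-values: -5, -5, -3, 3, 0; range = 3 − (-5) = 8.
v-values: 5, 3, 9, 7, -8; range = 9 − (-8) = 17.
Area = (8 × 17) / 2 = 68.

68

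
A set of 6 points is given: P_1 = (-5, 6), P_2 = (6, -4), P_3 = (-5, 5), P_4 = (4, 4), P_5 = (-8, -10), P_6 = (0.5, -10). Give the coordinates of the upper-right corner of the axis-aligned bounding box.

(6, 6)

x-range [-8, 6], y-range [-10, 6].
The upper-right corner is (6, 6).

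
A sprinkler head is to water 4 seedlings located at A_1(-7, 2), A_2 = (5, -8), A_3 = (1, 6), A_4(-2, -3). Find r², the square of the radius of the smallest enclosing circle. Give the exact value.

63.14453125

The minimum enclosing circle is determined by three boundary points: A_1, A_2, A_3.
Their circumcentre is (-0.0625, -1.875) with r² = 63.14453125.
The farthest remaining point A_4 is at distance² 5.01953125 ≤ 63.14453125.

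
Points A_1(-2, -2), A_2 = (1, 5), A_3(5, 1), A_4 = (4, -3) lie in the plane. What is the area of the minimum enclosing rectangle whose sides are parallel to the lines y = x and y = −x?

55

In coordinates u = x + y, v = x − y the rectangle is axis-aligned; the map (x,y)→(u,v) scales areas by 2.
u-values: -4, 6, 6, 1; range = 6 − (-4) = 10.
v-values: 0, -4, 4, 7; range = 7 − (-4) = 11.
Area = (10 × 11) / 2 = 55.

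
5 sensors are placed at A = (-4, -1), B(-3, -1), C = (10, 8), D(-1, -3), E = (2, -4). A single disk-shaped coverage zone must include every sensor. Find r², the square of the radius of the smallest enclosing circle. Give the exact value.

By Welzl's lemma the MEC is supported by two points (diametrically opposite) or three points (on a circumcircle).
The farthest pair is A–C with squared distance 277. The circle on this segment as diameter has centre (3, 3.5) and r² = 277/4 = 69.25.
Check B: distance² to centre = 56.25 ≤ 69.25, so it lies inside.
All remaining points lie in this disk, and no smaller disk contains both endpoints, so this is the minimum enclosing circle.

69.25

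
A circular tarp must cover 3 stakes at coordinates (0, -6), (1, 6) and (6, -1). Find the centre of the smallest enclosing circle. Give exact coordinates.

Call the three points A, B, C in the order given.
Side lengths²: AB² = 145, AC² = 61, BC² = 74.
Since AB² = 145 ≥ 74 + 61 = 135, the angle opposite AB is not acute, so the smallest enclosing circle has AB as diameter.
Centre = midpoint of AB = (0.5, 0), r² = 145/4 = 36.25.
Centre = (0.5, 0).

(0.5, 0)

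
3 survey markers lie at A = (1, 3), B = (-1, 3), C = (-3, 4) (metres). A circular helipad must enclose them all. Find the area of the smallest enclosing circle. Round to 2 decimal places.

Side lengths²: AB² = 4, AC² = 17, BC² = 5.
Since AC² = 17 ≥ 5 + 4 = 9, the angle opposite AC is not acute, so the smallest enclosing circle has AC as diameter.
Centre = midpoint of AC = (-1, 3.5), r² = 17/4 = 4.25.
Area = π·r² = π·4.25 ≈ 13.35.

13.35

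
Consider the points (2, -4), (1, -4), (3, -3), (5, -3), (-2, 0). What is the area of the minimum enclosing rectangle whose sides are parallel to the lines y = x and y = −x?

In coordinates u = x + y, v = x − y the rectangle is axis-aligned; the map (x,y)→(u,v) scales areas by 2.
u-values: -2, -3, 0, 2, -2; range = 2 − (-3) = 5.
v-values: 6, 5, 6, 8, -2; range = 8 − (-2) = 10.
Area = (5 × 10) / 2 = 25.

25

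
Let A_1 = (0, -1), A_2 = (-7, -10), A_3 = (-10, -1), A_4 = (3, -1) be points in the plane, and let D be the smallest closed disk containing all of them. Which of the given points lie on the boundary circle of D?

The minimum enclosing circle is determined by three boundary points: A_2, A_3, A_4.
Their circumcentre is (-3.5, -23/6) with r² = 905/18.
The farthest remaining point A_1 is at distance² 365/18 ≤ 905/18.
The points at distance exactly r from the centre are A_2, A_3, A_4 — 3 points.

A_2, A_3, A_4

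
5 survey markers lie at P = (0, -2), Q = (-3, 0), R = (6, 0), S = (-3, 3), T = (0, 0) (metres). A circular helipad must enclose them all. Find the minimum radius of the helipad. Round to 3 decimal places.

4.743

By Welzl's lemma the MEC is supported by two points (diametrically opposite) or three points (on a circumcircle).
The farthest pair is R–S with squared distance 90. The circle on this segment as diameter has centre (1.5, 1.5) and r² = 90/4 = 22.5.
Check P: distance² to centre = 14.5 ≤ 22.5, so it lies inside.
All remaining points lie in this disk, and no smaller disk contains both endpoints, so this is the minimum enclosing circle.
r = √(22.5) ≈ 4.743.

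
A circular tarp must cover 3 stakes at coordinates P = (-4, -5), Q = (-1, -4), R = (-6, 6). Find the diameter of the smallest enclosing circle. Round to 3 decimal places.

11.294

Side lengths²: PQ² = 10, PR² = 125, QR² = 125.
Since QR² = 125 < 125 + 10 = 135, the triangle is acute, so the smallest enclosing circle is the circumcircle.
Circumcentre = (-59/14, 9/14), r² = 3125/98.
Diameter = 2r = 2√(3125/98) ≈ 11.294.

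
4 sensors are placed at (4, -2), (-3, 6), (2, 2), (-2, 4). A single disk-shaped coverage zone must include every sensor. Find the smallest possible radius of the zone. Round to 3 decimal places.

5.315

A smallest enclosing disk is always determined by at most three of the input points on its boundary.
The farthest pair is (4, -2)–(-3, 6) with squared distance 113. The circle on this segment as diameter has centre (0.5, 2) and r² = 113/4 = 28.25.
Check (2, 2): distance² to centre = 2.25 ≤ 28.25, so it lies inside.
All remaining points lie in this disk, and no smaller disk contains both endpoints, so this is the minimum enclosing circle.
r = √(28.25) ≈ 5.315.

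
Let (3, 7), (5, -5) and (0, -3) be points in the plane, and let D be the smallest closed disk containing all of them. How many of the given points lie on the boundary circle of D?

2

Call the three points A, B, C in the order given.
Side lengths²: AB² = 148, AC² = 109, BC² = 29.
Since AB² = 148 ≥ 109 + 29 = 138, the angle opposite AB is not acute, so the smallest enclosing circle has AB as diameter.
Centre = midpoint of AB = (4, 1), r² = 148/4 = 37.
The points at distance exactly r from the centre are (3, 7), (5, -5) — 2 points.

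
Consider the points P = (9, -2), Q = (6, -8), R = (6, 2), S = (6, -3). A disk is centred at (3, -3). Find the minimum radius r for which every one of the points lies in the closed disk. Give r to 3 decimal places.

6.083

The required radius is the distance from (3, -3) to the farthest point.
Squared distances: 37, 34, 34, 9.
Maximum is 37, attained at P.
r = √37 ≈ 6.083.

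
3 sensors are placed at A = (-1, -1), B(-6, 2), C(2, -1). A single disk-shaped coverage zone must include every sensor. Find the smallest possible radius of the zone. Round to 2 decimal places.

4.27

Side lengths²: AB² = 34, AC² = 9, BC² = 73.
Since BC² = 73 ≥ 34 + 9 = 43, the angle opposite BC is not acute, so the smallest enclosing circle has BC as diameter.
Centre = midpoint of BC = (-2, 0.5), r² = 73/4 = 18.25.
r = √(18.25) ≈ 4.27.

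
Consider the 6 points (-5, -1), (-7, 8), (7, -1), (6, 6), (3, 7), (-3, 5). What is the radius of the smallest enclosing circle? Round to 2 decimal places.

8.32

The farthest pair is (-7, 8)–(7, -1) with squared distance 277. The circle on this segment as diameter has centre (0, 3.5) and r² = 277/4 = 69.25.
Check (-5, -1): distance² to centre = 45.25 ≤ 69.25, so it lies inside.
All remaining points lie in this disk, and no smaller disk contains both endpoints, so this is the minimum enclosing circle.
r = √(69.25) ≈ 8.32.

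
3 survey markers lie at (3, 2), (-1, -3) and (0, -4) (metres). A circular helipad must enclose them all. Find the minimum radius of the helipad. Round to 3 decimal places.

Call the three points A, B, C in the order given.
Side lengths²: AB² = 41, AC² = 45, BC² = 2.
Since AC² = 45 ≥ 41 + 2 = 43, the angle opposite AC is not acute, so the smallest enclosing circle has AC as diameter.
Centre = midpoint of AC = (1.5, -1), r² = 45/4 = 11.25.
r = √(11.25) ≈ 3.354.

3.354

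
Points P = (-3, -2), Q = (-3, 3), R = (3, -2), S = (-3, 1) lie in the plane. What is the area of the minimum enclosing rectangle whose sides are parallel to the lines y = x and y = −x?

In coordinates u = x + y, v = x − y the rectangle is axis-aligned; the map (x,y)→(u,v) scales areas by 2.
u-values: -5, 0, 1, -2; range = 1 − (-5) = 6.
v-values: -1, -6, 5, -4; range = 5 − (-6) = 11.
Area = (6 × 11) / 2 = 33.

33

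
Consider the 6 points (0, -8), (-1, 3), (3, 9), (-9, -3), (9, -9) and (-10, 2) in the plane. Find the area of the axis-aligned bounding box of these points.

x ranges over [-10, 9], width 19.
y ranges over [-9, 9], height 18.
Area = 19 × 18 = 342.

342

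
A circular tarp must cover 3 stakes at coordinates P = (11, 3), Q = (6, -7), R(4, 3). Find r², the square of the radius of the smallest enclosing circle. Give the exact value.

Side lengths²: PQ² = 125, PR² = 49, QR² = 104.
Since PQ² = 125 < 104 + 49 = 153, the triangle is acute, so the smallest enclosing circle is the circumcircle.
Circumcentre = (7.5, -1.5), r² = 32.5.

32.5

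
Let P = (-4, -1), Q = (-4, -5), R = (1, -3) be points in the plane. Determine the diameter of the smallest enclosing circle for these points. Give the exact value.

Side lengths²: PQ² = 16, PR² = 29, QR² = 29.
Since QR² = 29 < 29 + 16 = 45, the triangle is acute, so the smallest enclosing circle is the circumcircle.
Circumcentre = (-1.9, -3), r² = 8.41.
Diameter = 2r = 2√(8.41) = 5.8.

5.8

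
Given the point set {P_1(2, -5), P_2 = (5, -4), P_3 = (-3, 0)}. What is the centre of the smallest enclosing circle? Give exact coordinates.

Side lengths²: P_1P_2² = 10, P_1P_3² = 50, P_2P_3² = 80.
Since P_2P_3² = 80 ≥ 50 + 10 = 60, the angle opposite P_2P_3 is not acute, so the smallest enclosing circle has P_2P_3 as diameter.
Centre = midpoint of P_2P_3 = (1, -2), r² = 80/4 = 20.
Centre = (1, -2).

(1, -2)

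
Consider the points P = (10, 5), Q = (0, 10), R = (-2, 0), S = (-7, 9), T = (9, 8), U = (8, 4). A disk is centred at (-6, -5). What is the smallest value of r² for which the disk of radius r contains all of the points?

The required radius is the distance from (-6, -5) to the farthest point.
Squared distances: 356, 261, 41, 197, 394, 277.
Maximum is 394, attained at T.

394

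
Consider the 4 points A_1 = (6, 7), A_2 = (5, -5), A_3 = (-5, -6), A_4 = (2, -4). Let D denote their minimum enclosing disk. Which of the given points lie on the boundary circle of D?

The farthest pair is A_1–A_3 with squared distance 290. The circle on this segment as diameter has centre (0.5, 0.5) and r² = 290/4 = 72.5.
Check A_2: distance² to centre = 50.5 ≤ 72.5, so it lies inside.
All remaining points lie in this disk, and no smaller disk contains both endpoints, so this is the minimum enclosing circle.
The points at distance exactly r from the centre are A_1, A_3 — 2 points.

A_1, A_3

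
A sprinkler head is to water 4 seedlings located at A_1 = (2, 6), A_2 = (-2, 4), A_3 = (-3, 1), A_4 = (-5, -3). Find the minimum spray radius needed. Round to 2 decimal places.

5.70

By Welzl's lemma the MEC is supported by two points (diametrically opposite) or three points (on a circumcircle).
The farthest pair is A_1–A_4 with squared distance 130. The circle on this segment as diameter has centre (-1.5, 1.5) and r² = 130/4 = 32.5.
Check A_2: distance² to centre = 6.5 ≤ 32.5, so it lies inside.
All remaining points lie in this disk, and no smaller disk contains both endpoints, so this is the minimum enclosing circle.
r = √(32.5) ≈ 5.70.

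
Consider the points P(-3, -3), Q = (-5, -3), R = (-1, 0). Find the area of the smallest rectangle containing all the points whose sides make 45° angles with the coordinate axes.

In coordinates u = x + y, v = x − y the rectangle is axis-aligned; the map (x,y)→(u,v) scales areas by 2.
u-values: -6, -8, -1; range = -1 − (-8) = 7.
v-values: 0, -2, -1; range = 0 − (-2) = 2.
Area = (7 × 2) / 2 = 7.

7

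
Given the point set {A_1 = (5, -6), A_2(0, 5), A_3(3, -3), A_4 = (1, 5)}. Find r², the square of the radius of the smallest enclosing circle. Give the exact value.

A smallest enclosing disk is always determined by at most three of the input points on its boundary.
The farthest pair is A_1–A_2 with squared distance 146. The circle on this segment as diameter has centre (2.5, -0.5) and r² = 146/4 = 36.5.
Check A_3: distance² to centre = 6.5 ≤ 36.5, so it lies inside.
All remaining points lie in this disk, and no smaller disk contains both endpoints, so this is the minimum enclosing circle.

36.5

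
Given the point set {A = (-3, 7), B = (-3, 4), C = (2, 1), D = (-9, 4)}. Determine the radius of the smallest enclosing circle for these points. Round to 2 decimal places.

A smallest enclosing disk is always determined by at most three of the input points on its boundary.
The farthest pair is C–D with squared distance 130. The circle on this segment as diameter has centre (-3.5, 2.5) and r² = 130/4 = 32.5.
Check A: distance² to centre = 20.5 ≤ 32.5, so it lies inside.
All remaining points lie in this disk, and no smaller disk contains both endpoints, so this is the minimum enclosing circle.
r = √(32.5) ≈ 5.70.

5.70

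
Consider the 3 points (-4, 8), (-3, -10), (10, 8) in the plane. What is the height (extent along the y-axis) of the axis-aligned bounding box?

max y = 8, min y = -10, so height = 18.

18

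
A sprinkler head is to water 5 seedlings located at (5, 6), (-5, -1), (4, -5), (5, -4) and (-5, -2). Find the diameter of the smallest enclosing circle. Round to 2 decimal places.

13.16

The minimum enclosing circle is determined by three boundary points: (5, 6), (4, -5), (-5, -2).
Their circumcentre is (16/17, 14/17) with r² = 12505/289.
The farthest remaining point (5, -4) is at distance² 11485/289 ≤ 12505/289.
Diameter = 2r = 2√(12505/289) ≈ 13.16.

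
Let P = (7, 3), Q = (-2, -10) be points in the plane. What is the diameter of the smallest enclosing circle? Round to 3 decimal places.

The smallest circle enclosing two points has them as diameter endpoints.
Centre = midpoint = (2.5, -3.5); r² = |PQ|²/4 = 250/4 = 62.5.
Diameter = 2r = 2√(62.5) ≈ 15.811.

15.811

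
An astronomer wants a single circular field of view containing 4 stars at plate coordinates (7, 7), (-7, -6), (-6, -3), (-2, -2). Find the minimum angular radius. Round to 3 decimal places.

9.552

By Welzl's lemma the MEC is supported by two points (diametrically opposite) or three points (on a circumcircle).
The farthest pair is (7, 7)–(-7, -6) with squared distance 365. The circle on this segment as diameter has centre (0, 0.5) and r² = 365/4 = 91.25.
Check (-6, -3): distance² to centre = 48.25 ≤ 91.25, so it lies inside.
All remaining points lie in this disk, and no smaller disk contains both endpoints, so this is the minimum enclosing circle.
r = √(91.25) ≈ 9.552.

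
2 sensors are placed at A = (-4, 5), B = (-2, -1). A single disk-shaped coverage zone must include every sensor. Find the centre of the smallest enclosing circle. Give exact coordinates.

(-3, 2)

The smallest circle enclosing two points has them as diameter endpoints.
Centre = midpoint = (-3, 2); r² = |AB|²/4 = 40/4 = 10.
Centre = (-3, 2).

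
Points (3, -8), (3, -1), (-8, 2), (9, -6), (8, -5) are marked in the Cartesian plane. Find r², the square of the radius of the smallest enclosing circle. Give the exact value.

By Welzl's lemma the MEC is supported by two points (diametrically opposite) or three points (on a circumcircle).
The farthest pair is (-8, 2)–(9, -6) with squared distance 353. The circle on this segment as diameter has centre (0.5, -2) and r² = 353/4 = 88.25.
Check (3, -8): distance² to centre = 42.25 ≤ 88.25, so it lies inside.
All remaining points lie in this disk, and no smaller disk contains both endpoints, so this is the minimum enclosing circle.

88.25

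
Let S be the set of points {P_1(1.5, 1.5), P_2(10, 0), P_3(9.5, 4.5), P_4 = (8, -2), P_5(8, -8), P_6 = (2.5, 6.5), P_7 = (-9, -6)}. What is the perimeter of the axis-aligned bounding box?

67

Width = max x − min x = 10 − (-9) = 19.
Height = max y − min y = 6.5 − (-8) = 14.5.
Perimeter = 2(19 + 14.5) = 67.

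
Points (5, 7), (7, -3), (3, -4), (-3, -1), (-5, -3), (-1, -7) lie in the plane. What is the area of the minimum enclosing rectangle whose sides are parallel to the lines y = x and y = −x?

120

In coordinates u = x + y, v = x − y the rectangle is axis-aligned; the map (x,y)→(u,v) scales areas by 2.
u-values: 12, 4, -1, -4, -8, -8; range = 12 − (-8) = 20.
v-values: -2, 10, 7, -2, -2, 6; range = 10 − (-2) = 12.
Area = (20 × 12) / 2 = 120.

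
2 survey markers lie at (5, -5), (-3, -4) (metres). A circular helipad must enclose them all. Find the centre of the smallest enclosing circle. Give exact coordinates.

The smallest circle enclosing two points has them as diameter endpoints.
Centre = midpoint = (1, -4.5); r² = |(5, -5)−(-3, -4)|²/4 = 65/4 = 16.25.
Centre = (1, -4.5).

(1, -4.5)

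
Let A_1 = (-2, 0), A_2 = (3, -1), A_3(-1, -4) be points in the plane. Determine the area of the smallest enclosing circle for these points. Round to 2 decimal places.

Side lengths²: A_1A_2² = 26, A_1A_3² = 17, A_2A_3² = 25.
Since A_1A_2² = 26 < 25 + 17 = 42, the triangle is acute, so the smallest enclosing circle is the circumcircle.
Circumcentre = (11/38, -59/38), r² = 5525/722.
Area = π·r² = π·5525/722 ≈ 24.04.

24.04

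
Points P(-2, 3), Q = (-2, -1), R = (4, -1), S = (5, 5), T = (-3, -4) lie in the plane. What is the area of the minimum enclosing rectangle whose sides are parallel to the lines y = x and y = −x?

In coordinates u = x + y, v = x − y the rectangle is axis-aligned; the map (x,y)→(u,v) scales areas by 2.
u-values: 1, -3, 3, 10, -7; range = 10 − (-7) = 17.
v-values: -5, -1, 5, 0, 1; range = 5 − (-5) = 10.
Area = (17 × 10) / 2 = 85.

85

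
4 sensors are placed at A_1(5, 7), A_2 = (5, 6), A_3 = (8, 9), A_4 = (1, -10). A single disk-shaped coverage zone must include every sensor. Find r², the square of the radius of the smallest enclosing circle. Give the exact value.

102.5

A smallest enclosing disk is always determined by at most three of the input points on its boundary.
The farthest pair is A_3–A_4 with squared distance 410. The circle on this segment as diameter has centre (4.5, -0.5) and r² = 410/4 = 102.5.
Check A_1: distance² to centre = 56.5 ≤ 102.5, so it lies inside.
All remaining points lie in this disk, and no smaller disk contains both endpoints, so this is the minimum enclosing circle.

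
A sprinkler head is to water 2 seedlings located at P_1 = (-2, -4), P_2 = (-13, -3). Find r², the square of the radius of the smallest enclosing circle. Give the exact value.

The smallest circle enclosing two points has them as diameter endpoints.
Centre = midpoint = (-7.5, -3.5); r² = |P_1P_2|²/4 = 122/4 = 30.5.

30.5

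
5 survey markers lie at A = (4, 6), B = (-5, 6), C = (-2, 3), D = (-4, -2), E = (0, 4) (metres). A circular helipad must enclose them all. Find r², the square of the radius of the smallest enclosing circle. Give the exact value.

32.5

The minimum enclosing circle of a finite set is fixed by two of the points (as a diameter) or three (as a circumcircle).
The minimum enclosing circle is determined by three boundary points: A, B, D.
Their circumcentre is (-0.5, 2.5) with r² = 32.5.
The farthest remaining point C is at distance² 2.5 ≤ 32.5.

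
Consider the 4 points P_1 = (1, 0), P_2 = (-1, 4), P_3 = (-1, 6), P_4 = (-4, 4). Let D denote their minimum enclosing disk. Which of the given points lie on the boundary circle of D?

P_1, P_3, P_4

The minimum enclosing circle of a finite set is fixed by two of the points (as a diameter) or three (as a circumcircle).
The minimum enclosing circle is determined by three boundary points: P_1, P_3, P_4.
Their circumcentre is (-21/22, 59/22) with r² = 2665/242.
The farthest remaining point P_2 is at distance² 421/242 ≤ 2665/242.
The points at distance exactly r from the centre are P_1, P_3, P_4 — 3 points.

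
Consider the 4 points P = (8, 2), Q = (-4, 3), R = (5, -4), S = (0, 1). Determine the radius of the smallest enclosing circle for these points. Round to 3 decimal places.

A smallest enclosing disk is always determined by at most three of the input points on its boundary.
The minimum enclosing circle is determined by three boundary points: P, Q, R.
Their circumcentre is (1.9, 1.3) with r² = 37.7.
The farthest remaining point S is at distance² 3.7 ≤ 37.7.
r = √(37.7) ≈ 6.140.

6.140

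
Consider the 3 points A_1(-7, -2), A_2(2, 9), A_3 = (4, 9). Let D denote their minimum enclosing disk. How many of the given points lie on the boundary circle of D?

Side lengths²: A_1A_2² = 202, A_1A_3² = 242, A_2A_3² = 4.
Since A_1A_3² = 242 ≥ 202 + 4 = 206, the angle opposite A_1A_3 is not acute, so the smallest enclosing circle has A_1A_3 as diameter.
Centre = midpoint of A_1A_3 = (-1.5, 3.5), r² = 242/4 = 60.5.
The points at distance exactly r from the centre are A_1, A_3 — 2 points.

2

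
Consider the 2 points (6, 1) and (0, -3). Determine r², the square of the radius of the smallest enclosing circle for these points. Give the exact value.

The smallest circle enclosing two points has them as diameter endpoints.
Centre = midpoint = (3, -1); r² = |(6, 1)−(0, -3)|²/4 = 52/4 = 13.

13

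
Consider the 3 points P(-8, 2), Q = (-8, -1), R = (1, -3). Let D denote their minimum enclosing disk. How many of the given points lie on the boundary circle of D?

2

Side lengths²: PQ² = 9, PR² = 106, QR² = 85.
Since PR² = 106 ≥ 85 + 9 = 94, the angle opposite PR is not acute, so the smallest enclosing circle has PR as diameter.
Centre = midpoint of PR = (-3.5, -0.5), r² = 106/4 = 26.5.
The points at distance exactly r from the centre are P, R — 2 points.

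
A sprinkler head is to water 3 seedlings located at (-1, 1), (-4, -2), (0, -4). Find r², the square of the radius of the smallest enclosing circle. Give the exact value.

65/9

Call the three points A, B, C in the order given.
Side lengths²: AB² = 18, AC² = 26, BC² = 20.
Since AC² = 26 < 20 + 18 = 38, the triangle is acute, so the smallest enclosing circle is the circumcircle.
Circumcentre = (-4/3, -5/3), r² = 65/9.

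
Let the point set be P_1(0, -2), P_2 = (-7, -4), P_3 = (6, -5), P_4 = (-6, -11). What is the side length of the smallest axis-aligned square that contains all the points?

The bounding box has width 13 and height 9.
An axis-aligned square enclosing the set must have side ≥ max(width, height).
So the minimum side is max(13, 9) = 13.

13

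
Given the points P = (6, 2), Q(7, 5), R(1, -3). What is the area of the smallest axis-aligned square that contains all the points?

The bounding box has width 6 and height 8.
An axis-aligned square enclosing the set must have side ≥ max(width, height).
So the minimum side is max(6, 8) = 8.
Area = 8² = 64.

64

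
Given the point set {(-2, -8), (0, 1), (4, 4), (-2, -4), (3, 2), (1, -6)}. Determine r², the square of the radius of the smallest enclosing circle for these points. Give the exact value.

45

The minimum enclosing circle of a finite set is fixed by two of the points (as a diameter) or three (as a circumcircle).
The farthest pair is (-2, -8)–(4, 4) with squared distance 180. The circle on this segment as diameter has centre (1, -2) and r² = 180/4 = 45.
Check (0, 1): distance² to centre = 10 ≤ 45, so it lies inside.
All remaining points lie in this disk, and no smaller disk contains both endpoints, so this is the minimum enclosing circle.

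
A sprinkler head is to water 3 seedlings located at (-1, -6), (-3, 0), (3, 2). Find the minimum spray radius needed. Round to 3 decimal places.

4.472

Call the three points A, B, C in the order given.
Side lengths²: AB² = 40, AC² = 80, BC² = 40.
Since AC² = 80 ≥ 40 + 40 = 80, the angle opposite AC is not acute, so the smallest enclosing circle has AC as diameter.
Centre = midpoint of AC = (1, -2), r² = 80/4 = 20.
r = √20 ≈ 4.472.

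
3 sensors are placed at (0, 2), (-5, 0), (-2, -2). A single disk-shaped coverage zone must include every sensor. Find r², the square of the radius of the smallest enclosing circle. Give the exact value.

7.36328125

Call the three points A, B, C in the order given.
Side lengths²: AB² = 29, AC² = 20, BC² = 13.
Since AB² = 29 < 20 + 13 = 33, the triangle is acute, so the smallest enclosing circle is the circumcircle.
Circumcentre = (-2.375, 0.6875), r² = 7.36328125.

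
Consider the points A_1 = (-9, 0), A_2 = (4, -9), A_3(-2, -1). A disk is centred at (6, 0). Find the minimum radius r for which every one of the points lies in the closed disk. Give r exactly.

The required radius is the distance from (6, 0) to the farthest point.
Squared distances: 225, 85, 65.
Maximum is 225, attained at A_1.
r = √225 = 15.

15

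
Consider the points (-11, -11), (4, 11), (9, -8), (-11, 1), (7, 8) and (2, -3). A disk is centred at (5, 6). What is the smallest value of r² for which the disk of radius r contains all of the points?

545

The required radius is the distance from (5, 6) to the farthest point.
Squared distances: 545, 26, 212, 281, 8, 90.
Maximum is 545, attained at (-11, -11).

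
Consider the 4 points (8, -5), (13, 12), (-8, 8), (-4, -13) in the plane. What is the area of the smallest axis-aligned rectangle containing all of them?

525

x ranges over [-8, 13], width 21.
y ranges over [-13, 12], height 25.
Area = 21 × 25 = 525.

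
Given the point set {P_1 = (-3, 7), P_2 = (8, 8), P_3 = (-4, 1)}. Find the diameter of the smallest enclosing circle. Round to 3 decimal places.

13.892

Side lengths²: P_1P_2² = 122, P_1P_3² = 37, P_2P_3² = 193.
Since P_2P_3² = 193 ≥ 122 + 37 = 159, the angle opposite P_2P_3 is not acute, so the smallest enclosing circle has P_2P_3 as diameter.
Centre = midpoint of P_2P_3 = (2, 4.5), r² = 193/4 = 48.25.
Diameter = 2r = 2√(48.25) ≈ 13.892.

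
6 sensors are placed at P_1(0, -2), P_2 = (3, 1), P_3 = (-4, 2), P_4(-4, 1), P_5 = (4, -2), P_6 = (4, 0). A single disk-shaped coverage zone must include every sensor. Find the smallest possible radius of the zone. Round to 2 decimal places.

4.47

A smallest enclosing disk is always determined by at most three of the input points on its boundary.
The farthest pair is P_3–P_5 with squared distance 80. The circle on this segment as diameter has centre (0, 0) and r² = 80/4 = 20.
Check P_1: distance² to centre = 4 ≤ 20, so it lies inside.
All remaining points lie in this disk, and no smaller disk contains both endpoints, so this is the minimum enclosing circle.
r = √20 ≈ 4.47.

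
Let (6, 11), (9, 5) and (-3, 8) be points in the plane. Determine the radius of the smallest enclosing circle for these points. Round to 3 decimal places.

Call the three points A, B, C in the order given.
Side lengths²: AB² = 45, AC² = 90, BC² = 153.
Since BC² = 153 ≥ 90 + 45 = 135, the angle opposite BC is not acute, so the smallest enclosing circle has BC as diameter.
Centre = midpoint of BC = (3, 6.5), r² = 153/4 = 38.25.
r = √(38.25) ≈ 6.185.

6.185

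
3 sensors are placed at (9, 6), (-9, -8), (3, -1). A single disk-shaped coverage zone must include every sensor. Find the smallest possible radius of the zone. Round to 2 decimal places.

Call the three points A, B, C in the order given.
Side lengths²: AB² = 520, AC² = 85, BC² = 193.
Since AB² = 520 ≥ 193 + 85 = 278, the angle opposite AB is not acute, so the smallest enclosing circle has AB as diameter.
Centre = midpoint of AB = (0, -1), r² = 520/4 = 130.
r = √130 ≈ 11.40.

11.40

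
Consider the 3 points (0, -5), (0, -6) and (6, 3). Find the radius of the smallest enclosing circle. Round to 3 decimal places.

5.408

Call the three points A, B, C in the order given.
Side lengths²: AB² = 1, AC² = 100, BC² = 117.
Since BC² = 117 ≥ 100 + 1 = 101, the angle opposite BC is not acute, so the smallest enclosing circle has BC as diameter.
Centre = midpoint of BC = (3, -1.5), r² = 117/4 = 29.25.
r = √(29.25) ≈ 5.408.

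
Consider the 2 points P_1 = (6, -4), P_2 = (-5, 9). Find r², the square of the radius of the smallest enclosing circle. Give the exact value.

72.5

The smallest circle enclosing two points has them as diameter endpoints.
Centre = midpoint = (0.5, 2.5); r² = |P_1P_2|²/4 = 290/4 = 72.5.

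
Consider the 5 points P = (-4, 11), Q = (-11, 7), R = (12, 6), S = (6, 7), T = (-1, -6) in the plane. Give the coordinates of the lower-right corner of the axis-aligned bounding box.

(12, -6)

x-range [-11, 12], y-range [-6, 11].
The lower-right corner is (12, -6).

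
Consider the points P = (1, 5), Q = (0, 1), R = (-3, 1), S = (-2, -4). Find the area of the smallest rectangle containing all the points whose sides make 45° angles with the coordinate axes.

36

In coordinates u = x + y, v = x − y the rectangle is axis-aligned; the map (x,y)→(u,v) scales areas by 2.
u-values: 6, 1, -2, -6; range = 6 − (-6) = 12.
v-values: -4, -1, -4, 2; range = 2 − (-4) = 6.
Area = (12 × 6) / 2 = 36.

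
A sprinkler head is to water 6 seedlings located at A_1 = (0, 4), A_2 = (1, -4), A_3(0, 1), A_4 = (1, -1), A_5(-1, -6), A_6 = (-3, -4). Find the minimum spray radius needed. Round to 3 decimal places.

A smallest enclosing disk is always determined by at most three of the input points on its boundary.
The farthest pair is A_1–A_5 with squared distance 101. The circle on this segment as diameter has centre (-0.5, -1) and r² = 101/4 = 25.25.
Check A_2: distance² to centre = 11.25 ≤ 25.25, so it lies inside.
All remaining points lie in this disk, and no smaller disk contains both endpoints, so this is the minimum enclosing circle.
r = √(25.25) ≈ 5.025.

5.025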